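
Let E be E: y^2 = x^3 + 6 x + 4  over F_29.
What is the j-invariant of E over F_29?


Delta = -16(4 a^3 + 27 b^2) mod 29 = 28
-1728 * (4 a)^3 = -1728 * (4*6)^3 mod 29 = 8
j = 8 * 28^(-1) mod 29 = 21

j = 21 (mod 29)


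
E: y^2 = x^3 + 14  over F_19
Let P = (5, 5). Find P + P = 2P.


Doubling: s = (3 x1^2 + a) / (2 y1)
s = (3*5^2 + 0) / (2*5) mod 19 = 17
x3 = s^2 - 2 x1 mod 19 = 17^2 - 2*5 = 13
y3 = s (x1 - x3) - y1 mod 19 = 17 * (5 - 13) - 5 = 11

2P = (13, 11)


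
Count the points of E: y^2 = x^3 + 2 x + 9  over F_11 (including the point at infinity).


For each x in F_11, count y with y^2 = x^3 + 2 x + 9 mod 11:
  x = 0: RHS = 9, y in [3, 8]  -> 2 point(s)
  x = 1: RHS = 1, y in [1, 10]  -> 2 point(s)
  x = 3: RHS = 9, y in [3, 8]  -> 2 point(s)
  x = 4: RHS = 4, y in [2, 9]  -> 2 point(s)
  x = 5: RHS = 1, y in [1, 10]  -> 2 point(s)
  x = 7: RHS = 3, y in [5, 6]  -> 2 point(s)
  x = 8: RHS = 9, y in [3, 8]  -> 2 point(s)
Affine points: 14. Add the point at infinity: total = 15.

#E(F_11) = 15


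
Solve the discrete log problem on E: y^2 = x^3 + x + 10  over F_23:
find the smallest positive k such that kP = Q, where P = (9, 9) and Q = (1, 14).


Enumerate multiples of P until we hit Q = (1, 14):
  1P = (9, 9)
  2P = (11, 15)
  3P = (12, 5)
  4P = (14, 13)
  5P = (8, 1)
  6P = (1, 9)
  7P = (13, 14)
  8P = (4, 3)
  9P = (5, 5)
  10P = (10, 13)
  11P = (20, 16)
  12P = (6, 18)
  13P = (17, 15)
  14P = (22, 10)
  15P = (18, 8)
  16P = (21, 0)
  17P = (18, 15)
  18P = (22, 13)
  19P = (17, 8)
  20P = (6, 5)
  21P = (20, 7)
  22P = (10, 10)
  23P = (5, 18)
  24P = (4, 20)
  25P = (13, 9)
  26P = (1, 14)
Match found at i = 26.

k = 26


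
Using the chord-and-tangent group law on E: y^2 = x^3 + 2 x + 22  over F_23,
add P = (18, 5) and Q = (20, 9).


P != Q, so use the chord formula.
s = (y2 - y1) / (x2 - x1) = (4) / (2) mod 23 = 2
x3 = s^2 - x1 - x2 mod 23 = 2^2 - 18 - 20 = 12
y3 = s (x1 - x3) - y1 mod 23 = 2 * (18 - 12) - 5 = 7

P + Q = (12, 7)


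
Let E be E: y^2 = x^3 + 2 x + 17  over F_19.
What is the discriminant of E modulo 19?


4 a^3 + 27 b^2 = 4*2^3 + 27*17^2 = 32 + 7803 = 7835
Delta = -16 * (7835) = -125360
Delta mod 19 = 2

Delta = 2 (mod 19)


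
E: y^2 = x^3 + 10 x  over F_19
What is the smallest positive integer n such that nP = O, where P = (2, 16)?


Compute successive multiples of P until we hit O:
  1P = (2, 16)
  2P = (1, 12)
  3P = (13, 16)
  4P = (4, 3)
  5P = (3, 0)
  6P = (4, 16)
  7P = (13, 3)
  8P = (1, 7)
  ... (continuing to 10P)
  10P = O

ord(P) = 10


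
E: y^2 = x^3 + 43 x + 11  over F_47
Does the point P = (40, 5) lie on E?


Check whether y^2 = x^3 + 43 x + 11 (mod 47) for (x, y) = (40, 5).
LHS: y^2 = 5^2 mod 47 = 25
RHS: x^3 + 43 x + 11 = 40^3 + 43*40 + 11 mod 47 = 25
LHS = RHS

Yes, on the curve


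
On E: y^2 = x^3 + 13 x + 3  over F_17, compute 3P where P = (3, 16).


k = 3 = 11_2 (binary, LSB first: 11)
Double-and-add from P = (3, 16):
  bit 0 = 1: acc = O + (3, 16) = (3, 16)
  bit 1 = 1: acc = (3, 16) + (3, 1) = O

3P = O


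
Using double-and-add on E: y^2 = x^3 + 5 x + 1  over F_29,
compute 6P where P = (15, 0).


k = 6 = 110_2 (binary, LSB first: 011)
Double-and-add from P = (15, 0):
  bit 0 = 0: acc unchanged = O
  bit 1 = 1: acc = O + O = O
  bit 2 = 1: acc = O + O = O

6P = O


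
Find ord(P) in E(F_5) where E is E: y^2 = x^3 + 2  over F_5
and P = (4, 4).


Compute successive multiples of P until we hit O:
  1P = (4, 4)
  2P = (3, 2)
  3P = (2, 0)
  4P = (3, 3)
  5P = (4, 1)
  6P = O

ord(P) = 6


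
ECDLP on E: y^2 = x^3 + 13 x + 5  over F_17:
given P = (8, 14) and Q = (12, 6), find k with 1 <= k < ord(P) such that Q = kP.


Enumerate multiples of P until we hit Q = (12, 6):
  1P = (8, 14)
  2P = (10, 9)
  3P = (1, 11)
  4P = (12, 11)
  5P = (5, 5)
  6P = (13, 5)
  7P = (4, 6)
  8P = (9, 1)
  9P = (16, 5)
  10P = (11, 0)
  11P = (16, 12)
  12P = (9, 16)
  13P = (4, 11)
  14P = (13, 12)
  15P = (5, 12)
  16P = (12, 6)
Match found at i = 16.

k = 16


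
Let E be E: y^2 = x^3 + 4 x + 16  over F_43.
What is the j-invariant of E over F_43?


Delta = -16(4 a^3 + 27 b^2) mod 43 = 36
-1728 * (4 a)^3 = -1728 * (4*4)^3 mod 43 = 41
j = 41 * 36^(-1) mod 43 = 31

j = 31 (mod 43)


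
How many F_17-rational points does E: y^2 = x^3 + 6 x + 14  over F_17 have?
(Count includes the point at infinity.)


For each x in F_17, count y with y^2 = x^3 + 6 x + 14 mod 17:
  x = 1: RHS = 4, y in [2, 15]  -> 2 point(s)
  x = 2: RHS = 0, y in [0]  -> 1 point(s)
  x = 3: RHS = 8, y in [5, 12]  -> 2 point(s)
  x = 4: RHS = 0, y in [0]  -> 1 point(s)
  x = 5: RHS = 16, y in [4, 13]  -> 2 point(s)
  x = 7: RHS = 8, y in [5, 12]  -> 2 point(s)
  x = 8: RHS = 13, y in [8, 9]  -> 2 point(s)
  x = 9: RHS = 15, y in [7, 10]  -> 2 point(s)
  x = 11: RHS = 0, y in [0]  -> 1 point(s)
Affine points: 15. Add the point at infinity: total = 16.

#E(F_17) = 16


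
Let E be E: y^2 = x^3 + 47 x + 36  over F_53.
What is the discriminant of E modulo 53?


4 a^3 + 27 b^2 = 4*47^3 + 27*36^2 = 415292 + 34992 = 450284
Delta = -16 * (450284) = -7204544
Delta mod 53 = 11

Delta = 11 (mod 53)


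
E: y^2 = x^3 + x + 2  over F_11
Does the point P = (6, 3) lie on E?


Check whether y^2 = x^3 + 1 x + 2 (mod 11) for (x, y) = (6, 3).
LHS: y^2 = 3^2 mod 11 = 9
RHS: x^3 + 1 x + 2 = 6^3 + 1*6 + 2 mod 11 = 4
LHS != RHS

No, not on the curve


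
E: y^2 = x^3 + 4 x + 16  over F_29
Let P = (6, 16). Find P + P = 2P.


Doubling: s = (3 x1^2 + a) / (2 y1)
s = (3*6^2 + 4) / (2*16) mod 29 = 18
x3 = s^2 - 2 x1 mod 29 = 18^2 - 2*6 = 22
y3 = s (x1 - x3) - y1 mod 29 = 18 * (6 - 22) - 16 = 15

2P = (22, 15)


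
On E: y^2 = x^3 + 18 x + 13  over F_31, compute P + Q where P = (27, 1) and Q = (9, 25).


P != Q, so use the chord formula.
s = (y2 - y1) / (x2 - x1) = (24) / (13) mod 31 = 9
x3 = s^2 - x1 - x2 mod 31 = 9^2 - 27 - 9 = 14
y3 = s (x1 - x3) - y1 mod 31 = 9 * (27 - 14) - 1 = 23

P + Q = (14, 23)


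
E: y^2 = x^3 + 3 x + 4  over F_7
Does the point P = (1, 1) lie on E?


Check whether y^2 = x^3 + 3 x + 4 (mod 7) for (x, y) = (1, 1).
LHS: y^2 = 1^2 mod 7 = 1
RHS: x^3 + 3 x + 4 = 1^3 + 3*1 + 4 mod 7 = 1
LHS = RHS

Yes, on the curve


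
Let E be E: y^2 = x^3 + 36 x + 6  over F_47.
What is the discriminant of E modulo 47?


4 a^3 + 27 b^2 = 4*36^3 + 27*6^2 = 186624 + 972 = 187596
Delta = -16 * (187596) = -3001536
Delta mod 47 = 25

Delta = 25 (mod 47)


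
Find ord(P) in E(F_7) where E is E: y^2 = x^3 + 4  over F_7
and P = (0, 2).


Compute successive multiples of P until we hit O:
  1P = (0, 2)
  2P = (0, 5)
  3P = O

ord(P) = 3


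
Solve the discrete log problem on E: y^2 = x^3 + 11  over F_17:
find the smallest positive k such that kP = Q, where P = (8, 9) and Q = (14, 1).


Enumerate multiples of P until we hit Q = (14, 1):
  1P = (8, 9)
  2P = (9, 3)
  3P = (2, 6)
  4P = (3, 2)
  5P = (10, 12)
  6P = (14, 16)
  7P = (11, 13)
  8P = (13, 7)
  9P = (5, 0)
  10P = (13, 10)
  11P = (11, 4)
  12P = (14, 1)
Match found at i = 12.

k = 12


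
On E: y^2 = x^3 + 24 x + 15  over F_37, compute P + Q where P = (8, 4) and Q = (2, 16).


P != Q, so use the chord formula.
s = (y2 - y1) / (x2 - x1) = (12) / (31) mod 37 = 35
x3 = s^2 - x1 - x2 mod 37 = 35^2 - 8 - 2 = 31
y3 = s (x1 - x3) - y1 mod 37 = 35 * (8 - 31) - 4 = 5

P + Q = (31, 5)


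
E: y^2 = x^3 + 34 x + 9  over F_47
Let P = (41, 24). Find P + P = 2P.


Doubling: s = (3 x1^2 + a) / (2 y1)
s = (3*41^2 + 34) / (2*24) mod 47 = 1
x3 = s^2 - 2 x1 mod 47 = 1^2 - 2*41 = 13
y3 = s (x1 - x3) - y1 mod 47 = 1 * (41 - 13) - 24 = 4

2P = (13, 4)


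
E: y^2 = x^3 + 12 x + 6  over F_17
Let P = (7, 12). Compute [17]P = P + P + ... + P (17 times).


k = 17 = 10001_2 (binary, LSB first: 10001)
Double-and-add from P = (7, 12):
  bit 0 = 1: acc = O + (7, 12) = (7, 12)
  bit 1 = 0: acc unchanged = (7, 12)
  bit 2 = 0: acc unchanged = (7, 12)
  bit 3 = 0: acc unchanged = (7, 12)
  bit 4 = 1: acc = (7, 12) + (3, 16) = (8, 6)

17P = (8, 6)


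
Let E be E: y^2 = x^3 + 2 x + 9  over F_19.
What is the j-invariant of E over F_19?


Delta = -16(4 a^3 + 27 b^2) mod 19 = 7
-1728 * (4 a)^3 = -1728 * (4*2)^3 mod 19 = 18
j = 18 * 7^(-1) mod 19 = 8

j = 8 (mod 19)


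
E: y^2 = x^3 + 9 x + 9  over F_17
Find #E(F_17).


For each x in F_17, count y with y^2 = x^3 + 9 x + 9 mod 17:
  x = 0: RHS = 9, y in [3, 14]  -> 2 point(s)
  x = 1: RHS = 2, y in [6, 11]  -> 2 point(s)
  x = 2: RHS = 1, y in [1, 16]  -> 2 point(s)
  x = 5: RHS = 9, y in [3, 14]  -> 2 point(s)
  x = 8: RHS = 15, y in [7, 10]  -> 2 point(s)
  x = 12: RHS = 9, y in [3, 14]  -> 2 point(s)
  x = 15: RHS = 0, y in [0]  -> 1 point(s)
  x = 16: RHS = 16, y in [4, 13]  -> 2 point(s)
Affine points: 15. Add the point at infinity: total = 16.

#E(F_17) = 16


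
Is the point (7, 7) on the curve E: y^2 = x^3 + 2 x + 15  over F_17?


Check whether y^2 = x^3 + 2 x + 15 (mod 17) for (x, y) = (7, 7).
LHS: y^2 = 7^2 mod 17 = 15
RHS: x^3 + 2 x + 15 = 7^3 + 2*7 + 15 mod 17 = 15
LHS = RHS

Yes, on the curve


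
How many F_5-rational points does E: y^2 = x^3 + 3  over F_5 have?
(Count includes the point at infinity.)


For each x in F_5, count y with y^2 = x^3 + 0 x + 3 mod 5:
  x = 1: RHS = 4, y in [2, 3]  -> 2 point(s)
  x = 2: RHS = 1, y in [1, 4]  -> 2 point(s)
  x = 3: RHS = 0, y in [0]  -> 1 point(s)
Affine points: 5. Add the point at infinity: total = 6.

#E(F_5) = 6


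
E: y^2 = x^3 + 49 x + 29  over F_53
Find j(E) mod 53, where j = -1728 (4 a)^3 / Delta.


Delta = -16(4 a^3 + 27 b^2) mod 53 = 18
-1728 * (4 a)^3 = -1728 * (4*49)^3 mod 53 = 3
j = 3 * 18^(-1) mod 53 = 9

j = 9 (mod 53)


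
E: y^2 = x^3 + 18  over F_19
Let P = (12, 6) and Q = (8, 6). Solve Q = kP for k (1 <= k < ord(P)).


Enumerate multiples of P until we hit Q = (8, 6):
  1P = (12, 6)
  2P = (18, 6)
  3P = (8, 13)
  4P = (8, 6)
Match found at i = 4.

k = 4


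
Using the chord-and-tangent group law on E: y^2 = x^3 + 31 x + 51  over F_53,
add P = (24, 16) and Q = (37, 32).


P != Q, so use the chord formula.
s = (y2 - y1) / (x2 - x1) = (16) / (13) mod 53 = 42
x3 = s^2 - x1 - x2 mod 53 = 42^2 - 24 - 37 = 7
y3 = s (x1 - x3) - y1 mod 53 = 42 * (24 - 7) - 16 = 9

P + Q = (7, 9)


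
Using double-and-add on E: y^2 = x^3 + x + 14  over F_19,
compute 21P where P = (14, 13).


k = 21 = 10101_2 (binary, LSB first: 10101)
Double-and-add from P = (14, 13):
  bit 0 = 1: acc = O + (14, 13) = (14, 13)
  bit 1 = 0: acc unchanged = (14, 13)
  bit 2 = 1: acc = (14, 13) + (5, 7) = (11, 8)
  bit 3 = 0: acc unchanged = (11, 8)
  bit 4 = 1: acc = (11, 8) + (12, 5) = (5, 12)

21P = (5, 12)


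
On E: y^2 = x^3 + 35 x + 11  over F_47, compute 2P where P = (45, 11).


Doubling: s = (3 x1^2 + a) / (2 y1)
s = (3*45^2 + 35) / (2*11) mod 47 = 0
x3 = s^2 - 2 x1 mod 47 = 0^2 - 2*45 = 4
y3 = s (x1 - x3) - y1 mod 47 = 0 * (45 - 4) - 11 = 36

2P = (4, 36)


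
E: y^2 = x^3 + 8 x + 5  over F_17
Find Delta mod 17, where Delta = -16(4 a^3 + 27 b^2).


4 a^3 + 27 b^2 = 4*8^3 + 27*5^2 = 2048 + 675 = 2723
Delta = -16 * (2723) = -43568
Delta mod 17 = 3

Delta = 3 (mod 17)


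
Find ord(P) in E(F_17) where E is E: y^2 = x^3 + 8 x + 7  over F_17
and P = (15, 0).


Compute successive multiples of P until we hit O:
  1P = (15, 0)
  2P = O

ord(P) = 2


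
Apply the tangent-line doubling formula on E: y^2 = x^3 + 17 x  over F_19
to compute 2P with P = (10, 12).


Doubling: s = (3 x1^2 + a) / (2 y1)
s = (3*10^2 + 17) / (2*12) mod 19 = 14
x3 = s^2 - 2 x1 mod 19 = 14^2 - 2*10 = 5
y3 = s (x1 - x3) - y1 mod 19 = 14 * (10 - 5) - 12 = 1

2P = (5, 1)


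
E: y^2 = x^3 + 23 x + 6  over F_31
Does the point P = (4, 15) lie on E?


Check whether y^2 = x^3 + 23 x + 6 (mod 31) for (x, y) = (4, 15).
LHS: y^2 = 15^2 mod 31 = 8
RHS: x^3 + 23 x + 6 = 4^3 + 23*4 + 6 mod 31 = 7
LHS != RHS

No, not on the curve


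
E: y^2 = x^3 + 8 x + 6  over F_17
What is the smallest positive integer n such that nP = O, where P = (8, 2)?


Compute successive multiples of P until we hit O:
  1P = (8, 2)
  2P = (2, 9)
  3P = (6, 7)
  4P = (5, 16)
  5P = (5, 1)
  6P = (6, 10)
  7P = (2, 8)
  8P = (8, 15)
  ... (continuing to 9P)
  9P = O

ord(P) = 9


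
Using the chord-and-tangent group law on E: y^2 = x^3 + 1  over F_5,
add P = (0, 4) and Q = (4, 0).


P != Q, so use the chord formula.
s = (y2 - y1) / (x2 - x1) = (1) / (4) mod 5 = 4
x3 = s^2 - x1 - x2 mod 5 = 4^2 - 0 - 4 = 2
y3 = s (x1 - x3) - y1 mod 5 = 4 * (0 - 2) - 4 = 3

P + Q = (2, 3)


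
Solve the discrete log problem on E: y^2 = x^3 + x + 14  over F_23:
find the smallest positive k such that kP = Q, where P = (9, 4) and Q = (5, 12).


Enumerate multiples of P until we hit Q = (5, 12):
  1P = (9, 4)
  2P = (21, 21)
  3P = (22, 14)
  4P = (16, 3)
  5P = (6, 12)
  6P = (10, 14)
  7P = (12, 12)
  8P = (4, 17)
  9P = (14, 9)
  10P = (1, 4)
  11P = (13, 19)
  12P = (5, 11)
  13P = (2, 1)
  14P = (15, 0)
  15P = (2, 22)
  16P = (5, 12)
Match found at i = 16.

k = 16


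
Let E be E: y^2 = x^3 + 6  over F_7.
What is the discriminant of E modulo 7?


4 a^3 + 27 b^2 = 4*0^3 + 27*6^2 = 0 + 972 = 972
Delta = -16 * (972) = -15552
Delta mod 7 = 2

Delta = 2 (mod 7)


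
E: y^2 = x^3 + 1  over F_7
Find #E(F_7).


For each x in F_7, count y with y^2 = x^3 + 0 x + 1 mod 7:
  x = 0: RHS = 1, y in [1, 6]  -> 2 point(s)
  x = 1: RHS = 2, y in [3, 4]  -> 2 point(s)
  x = 2: RHS = 2, y in [3, 4]  -> 2 point(s)
  x = 3: RHS = 0, y in [0]  -> 1 point(s)
  x = 4: RHS = 2, y in [3, 4]  -> 2 point(s)
  x = 5: RHS = 0, y in [0]  -> 1 point(s)
  x = 6: RHS = 0, y in [0]  -> 1 point(s)
Affine points: 11. Add the point at infinity: total = 12.

#E(F_7) = 12


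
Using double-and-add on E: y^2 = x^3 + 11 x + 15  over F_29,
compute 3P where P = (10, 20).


k = 3 = 11_2 (binary, LSB first: 11)
Double-and-add from P = (10, 20):
  bit 0 = 1: acc = O + (10, 20) = (10, 20)
  bit 1 = 1: acc = (10, 20) + (16, 16) = (26, 10)

3P = (26, 10)


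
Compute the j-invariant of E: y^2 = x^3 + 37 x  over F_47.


Delta = -16(4 a^3 + 27 b^2) mod 47 = 33
-1728 * (4 a)^3 = -1728 * (4*37)^3 mod 47 = 13
j = 13 * 33^(-1) mod 47 = 36

j = 36 (mod 47)


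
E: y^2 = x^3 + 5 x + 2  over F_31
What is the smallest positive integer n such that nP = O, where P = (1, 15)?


Compute successive multiples of P until we hit O:
  1P = (1, 15)
  2P = (0, 8)
  3P = (17, 28)
  4P = (7, 15)
  5P = (23, 16)
  6P = (25, 29)
  7P = (9, 1)
  8P = (26, 21)
  ... (continuing to 24P)
  24P = O

ord(P) = 24


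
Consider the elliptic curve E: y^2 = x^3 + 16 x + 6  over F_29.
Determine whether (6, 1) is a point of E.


Check whether y^2 = x^3 + 16 x + 6 (mod 29) for (x, y) = (6, 1).
LHS: y^2 = 1^2 mod 29 = 1
RHS: x^3 + 16 x + 6 = 6^3 + 16*6 + 6 mod 29 = 28
LHS != RHS

No, not on the curve


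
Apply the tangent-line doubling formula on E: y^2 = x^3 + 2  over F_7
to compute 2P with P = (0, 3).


Doubling: s = (3 x1^2 + a) / (2 y1)
s = (3*0^2 + 0) / (2*3) mod 7 = 0
x3 = s^2 - 2 x1 mod 7 = 0^2 - 2*0 = 0
y3 = s (x1 - x3) - y1 mod 7 = 0 * (0 - 0) - 3 = 4

2P = (0, 4)


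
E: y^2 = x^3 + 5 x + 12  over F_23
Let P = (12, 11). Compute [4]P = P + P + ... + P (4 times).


k = 4 = 100_2 (binary, LSB first: 001)
Double-and-add from P = (12, 11):
  bit 0 = 0: acc unchanged = O
  bit 1 = 0: acc unchanged = O
  bit 2 = 1: acc = O + (20, 4) = (20, 4)

4P = (20, 4)


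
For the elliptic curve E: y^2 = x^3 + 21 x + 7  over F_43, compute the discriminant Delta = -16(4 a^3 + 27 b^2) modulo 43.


4 a^3 + 27 b^2 = 4*21^3 + 27*7^2 = 37044 + 1323 = 38367
Delta = -16 * (38367) = -613872
Delta mod 43 = 39

Delta = 39 (mod 43)


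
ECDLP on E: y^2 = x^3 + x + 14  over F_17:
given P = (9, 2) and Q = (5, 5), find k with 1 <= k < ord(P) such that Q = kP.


Enumerate multiples of P until we hit Q = (5, 5):
  1P = (9, 2)
  2P = (14, 16)
  3P = (10, 2)
  4P = (15, 15)
  5P = (1, 4)
  6P = (6, 10)
  7P = (11, 9)
  8P = (5, 12)
  9P = (5, 5)
Match found at i = 9.

k = 9


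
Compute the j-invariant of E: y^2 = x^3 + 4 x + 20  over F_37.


Delta = -16(4 a^3 + 27 b^2) mod 37 = 1
-1728 * (4 a)^3 = -1728 * (4*4)^3 mod 37 = 27
j = 27 * 1^(-1) mod 37 = 27

j = 27 (mod 37)


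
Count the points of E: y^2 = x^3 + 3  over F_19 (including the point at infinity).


For each x in F_19, count y with y^2 = x^3 + 0 x + 3 mod 19:
  x = 1: RHS = 4, y in [2, 17]  -> 2 point(s)
  x = 2: RHS = 11, y in [7, 12]  -> 2 point(s)
  x = 3: RHS = 11, y in [7, 12]  -> 2 point(s)
  x = 7: RHS = 4, y in [2, 17]  -> 2 point(s)
  x = 11: RHS = 4, y in [2, 17]  -> 2 point(s)
  x = 14: RHS = 11, y in [7, 12]  -> 2 point(s)
Affine points: 12. Add the point at infinity: total = 13.

#E(F_19) = 13


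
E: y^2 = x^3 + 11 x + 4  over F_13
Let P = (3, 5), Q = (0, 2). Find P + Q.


P != Q, so use the chord formula.
s = (y2 - y1) / (x2 - x1) = (10) / (10) mod 13 = 1
x3 = s^2 - x1 - x2 mod 13 = 1^2 - 3 - 0 = 11
y3 = s (x1 - x3) - y1 mod 13 = 1 * (3 - 11) - 5 = 0

P + Q = (11, 0)


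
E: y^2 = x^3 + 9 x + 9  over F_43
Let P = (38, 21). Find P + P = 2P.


Doubling: s = (3 x1^2 + a) / (2 y1)
s = (3*38^2 + 9) / (2*21) mod 43 = 2
x3 = s^2 - 2 x1 mod 43 = 2^2 - 2*38 = 14
y3 = s (x1 - x3) - y1 mod 43 = 2 * (38 - 14) - 21 = 27

2P = (14, 27)


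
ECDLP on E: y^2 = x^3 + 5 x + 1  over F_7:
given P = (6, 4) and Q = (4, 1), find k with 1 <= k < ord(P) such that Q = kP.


Enumerate multiples of P until we hit Q = (4, 1):
  1P = (6, 4)
  2P = (3, 6)
  3P = (0, 6)
  4P = (5, 5)
  5P = (4, 1)
Match found at i = 5.

k = 5


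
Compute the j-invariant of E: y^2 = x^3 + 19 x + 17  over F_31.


Delta = -16(4 a^3 + 27 b^2) mod 31 = 4
-1728 * (4 a)^3 = -1728 * (4*19)^3 mod 31 = 4
j = 4 * 4^(-1) mod 31 = 1

j = 1 (mod 31)


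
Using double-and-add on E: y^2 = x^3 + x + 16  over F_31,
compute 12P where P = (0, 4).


k = 12 = 1100_2 (binary, LSB first: 0011)
Double-and-add from P = (0, 4):
  bit 0 = 0: acc unchanged = O
  bit 1 = 0: acc unchanged = O
  bit 2 = 1: acc = O + (7, 26) = (7, 26)
  bit 3 = 1: acc = (7, 26) + (24, 21) = (18, 21)

12P = (18, 21)


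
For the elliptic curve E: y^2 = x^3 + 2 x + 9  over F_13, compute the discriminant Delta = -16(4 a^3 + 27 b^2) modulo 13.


4 a^3 + 27 b^2 = 4*2^3 + 27*9^2 = 32 + 2187 = 2219
Delta = -16 * (2219) = -35504
Delta mod 13 = 12

Delta = 12 (mod 13)


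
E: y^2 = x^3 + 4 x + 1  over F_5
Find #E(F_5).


For each x in F_5, count y with y^2 = x^3 + 4 x + 1 mod 5:
  x = 0: RHS = 1, y in [1, 4]  -> 2 point(s)
  x = 1: RHS = 1, y in [1, 4]  -> 2 point(s)
  x = 3: RHS = 0, y in [0]  -> 1 point(s)
  x = 4: RHS = 1, y in [1, 4]  -> 2 point(s)
Affine points: 7. Add the point at infinity: total = 8.

#E(F_5) = 8


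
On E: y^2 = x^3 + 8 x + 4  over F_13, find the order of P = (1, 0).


Compute successive multiples of P until we hit O:
  1P = (1, 0)
  2P = O

ord(P) = 2


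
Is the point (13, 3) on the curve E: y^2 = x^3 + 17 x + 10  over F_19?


Check whether y^2 = x^3 + 17 x + 10 (mod 19) for (x, y) = (13, 3).
LHS: y^2 = 3^2 mod 19 = 9
RHS: x^3 + 17 x + 10 = 13^3 + 17*13 + 10 mod 19 = 15
LHS != RHS

No, not on the curve


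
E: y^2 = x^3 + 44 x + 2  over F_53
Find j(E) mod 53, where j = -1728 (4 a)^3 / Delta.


Delta = -16(4 a^3 + 27 b^2) mod 53 = 37
-1728 * (4 a)^3 = -1728 * (4*44)^3 mod 53 = 35
j = 35 * 37^(-1) mod 53 = 21

j = 21 (mod 53)


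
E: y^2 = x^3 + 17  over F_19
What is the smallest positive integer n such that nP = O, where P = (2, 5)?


Compute successive multiples of P until we hit O:
  1P = (2, 5)
  2P = (2, 14)
  3P = O

ord(P) = 3


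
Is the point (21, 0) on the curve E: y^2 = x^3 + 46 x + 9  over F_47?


Check whether y^2 = x^3 + 46 x + 9 (mod 47) for (x, y) = (21, 0).
LHS: y^2 = 0^2 mod 47 = 0
RHS: x^3 + 46 x + 9 = 21^3 + 46*21 + 9 mod 47 = 37
LHS != RHS

No, not on the curve


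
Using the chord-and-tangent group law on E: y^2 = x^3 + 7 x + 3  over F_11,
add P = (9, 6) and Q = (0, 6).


P != Q, so use the chord formula.
s = (y2 - y1) / (x2 - x1) = (0) / (2) mod 11 = 0
x3 = s^2 - x1 - x2 mod 11 = 0^2 - 9 - 0 = 2
y3 = s (x1 - x3) - y1 mod 11 = 0 * (9 - 2) - 6 = 5

P + Q = (2, 5)


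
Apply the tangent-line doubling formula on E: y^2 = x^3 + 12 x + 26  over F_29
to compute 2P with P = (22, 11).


Doubling: s = (3 x1^2 + a) / (2 y1)
s = (3*22^2 + 12) / (2*11) mod 29 = 27
x3 = s^2 - 2 x1 mod 29 = 27^2 - 2*22 = 18
y3 = s (x1 - x3) - y1 mod 29 = 27 * (22 - 18) - 11 = 10

2P = (18, 10)


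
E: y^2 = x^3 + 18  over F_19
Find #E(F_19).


For each x in F_19, count y with y^2 = x^3 + 0 x + 18 mod 19:
  x = 1: RHS = 0, y in [0]  -> 1 point(s)
  x = 2: RHS = 7, y in [8, 11]  -> 2 point(s)
  x = 3: RHS = 7, y in [8, 11]  -> 2 point(s)
  x = 4: RHS = 6, y in [5, 14]  -> 2 point(s)
  x = 6: RHS = 6, y in [5, 14]  -> 2 point(s)
  x = 7: RHS = 0, y in [0]  -> 1 point(s)
  x = 8: RHS = 17, y in [6, 13]  -> 2 point(s)
  x = 9: RHS = 6, y in [5, 14]  -> 2 point(s)
  x = 10: RHS = 11, y in [7, 12]  -> 2 point(s)
  x = 11: RHS = 0, y in [0]  -> 1 point(s)
  x = 12: RHS = 17, y in [6, 13]  -> 2 point(s)
  x = 13: RHS = 11, y in [7, 12]  -> 2 point(s)
  x = 14: RHS = 7, y in [8, 11]  -> 2 point(s)
  x = 15: RHS = 11, y in [7, 12]  -> 2 point(s)
  x = 18: RHS = 17, y in [6, 13]  -> 2 point(s)
Affine points: 27. Add the point at infinity: total = 28.

#E(F_19) = 28


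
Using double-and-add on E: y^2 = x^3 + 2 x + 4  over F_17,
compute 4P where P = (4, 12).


k = 4 = 100_2 (binary, LSB first: 001)
Double-and-add from P = (4, 12):
  bit 0 = 0: acc unchanged = O
  bit 1 = 0: acc unchanged = O
  bit 2 = 1: acc = O + (13, 0) = (13, 0)

4P = (13, 0)


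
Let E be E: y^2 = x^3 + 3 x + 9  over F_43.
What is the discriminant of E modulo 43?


4 a^3 + 27 b^2 = 4*3^3 + 27*9^2 = 108 + 2187 = 2295
Delta = -16 * (2295) = -36720
Delta mod 43 = 2

Delta = 2 (mod 43)


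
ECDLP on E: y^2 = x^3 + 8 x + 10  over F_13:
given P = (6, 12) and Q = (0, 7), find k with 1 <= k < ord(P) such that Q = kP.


Enumerate multiples of P until we hit Q = (0, 7):
  1P = (6, 12)
  2P = (11, 5)
  3P = (12, 12)
  4P = (8, 1)
  5P = (0, 7)
Match found at i = 5.

k = 5


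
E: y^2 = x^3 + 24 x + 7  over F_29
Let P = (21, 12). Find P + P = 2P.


Doubling: s = (3 x1^2 + a) / (2 y1)
s = (3*21^2 + 24) / (2*12) mod 29 = 9
x3 = s^2 - 2 x1 mod 29 = 9^2 - 2*21 = 10
y3 = s (x1 - x3) - y1 mod 29 = 9 * (21 - 10) - 12 = 0

2P = (10, 0)


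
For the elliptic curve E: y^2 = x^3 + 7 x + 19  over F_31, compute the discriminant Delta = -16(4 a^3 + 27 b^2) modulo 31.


4 a^3 + 27 b^2 = 4*7^3 + 27*19^2 = 1372 + 9747 = 11119
Delta = -16 * (11119) = -177904
Delta mod 31 = 5

Delta = 5 (mod 31)


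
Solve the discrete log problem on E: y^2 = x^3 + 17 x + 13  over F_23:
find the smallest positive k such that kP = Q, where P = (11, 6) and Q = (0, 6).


Enumerate multiples of P until we hit Q = (0, 6):
  1P = (11, 6)
  2P = (2, 3)
  3P = (5, 19)
  4P = (20, 2)
  5P = (1, 10)
  6P = (13, 4)
  7P = (0, 6)
Match found at i = 7.

k = 7


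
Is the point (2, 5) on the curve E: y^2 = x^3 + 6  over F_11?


Check whether y^2 = x^3 + 0 x + 6 (mod 11) for (x, y) = (2, 5).
LHS: y^2 = 5^2 mod 11 = 3
RHS: x^3 + 0 x + 6 = 2^3 + 0*2 + 6 mod 11 = 3
LHS = RHS

Yes, on the curve


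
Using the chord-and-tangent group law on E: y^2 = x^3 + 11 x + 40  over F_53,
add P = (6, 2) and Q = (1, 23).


P != Q, so use the chord formula.
s = (y2 - y1) / (x2 - x1) = (21) / (48) mod 53 = 17
x3 = s^2 - x1 - x2 mod 53 = 17^2 - 6 - 1 = 17
y3 = s (x1 - x3) - y1 mod 53 = 17 * (6 - 17) - 2 = 23

P + Q = (17, 23)


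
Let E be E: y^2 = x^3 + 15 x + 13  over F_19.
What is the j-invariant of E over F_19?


Delta = -16(4 a^3 + 27 b^2) mod 19 = 1
-1728 * (4 a)^3 = -1728 * (4*15)^3 mod 19 = 8
j = 8 * 1^(-1) mod 19 = 8

j = 8 (mod 19)


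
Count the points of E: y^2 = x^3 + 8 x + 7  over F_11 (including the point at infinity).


For each x in F_11, count y with y^2 = x^3 + 8 x + 7 mod 11:
  x = 1: RHS = 5, y in [4, 7]  -> 2 point(s)
  x = 2: RHS = 9, y in [3, 8]  -> 2 point(s)
  x = 3: RHS = 3, y in [5, 6]  -> 2 point(s)
  x = 4: RHS = 4, y in [2, 9]  -> 2 point(s)
  x = 8: RHS = 0, y in [0]  -> 1 point(s)
  x = 9: RHS = 5, y in [4, 7]  -> 2 point(s)
  x = 10: RHS = 9, y in [3, 8]  -> 2 point(s)
Affine points: 13. Add the point at infinity: total = 14.

#E(F_11) = 14


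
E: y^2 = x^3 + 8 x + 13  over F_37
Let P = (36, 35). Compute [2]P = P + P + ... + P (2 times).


k = 2 = 10_2 (binary, LSB first: 01)
Double-and-add from P = (36, 35):
  bit 0 = 0: acc unchanged = O
  bit 1 = 1: acc = O + (35, 27) = (35, 27)

2P = (35, 27)


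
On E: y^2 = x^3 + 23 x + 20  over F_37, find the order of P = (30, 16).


Compute successive multiples of P until we hit O:
  1P = (30, 16)
  2P = (23, 5)
  3P = (28, 3)
  4P = (12, 27)
  5P = (35, 22)
  6P = (6, 35)
  7P = (27, 14)
  8P = (1, 28)
  ... (continuing to 24P)
  24P = O

ord(P) = 24


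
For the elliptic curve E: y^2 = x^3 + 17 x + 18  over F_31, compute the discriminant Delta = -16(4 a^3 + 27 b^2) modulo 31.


4 a^3 + 27 b^2 = 4*17^3 + 27*18^2 = 19652 + 8748 = 28400
Delta = -16 * (28400) = -454400
Delta mod 31 = 29

Delta = 29 (mod 31)


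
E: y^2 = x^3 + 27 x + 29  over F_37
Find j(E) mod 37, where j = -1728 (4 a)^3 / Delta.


Delta = -16(4 a^3 + 27 b^2) mod 37 = 18
-1728 * (4 a)^3 = -1728 * (4*27)^3 mod 37 = 36
j = 36 * 18^(-1) mod 37 = 2

j = 2 (mod 37)


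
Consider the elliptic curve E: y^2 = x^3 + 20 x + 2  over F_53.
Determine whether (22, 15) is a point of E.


Check whether y^2 = x^3 + 20 x + 2 (mod 53) for (x, y) = (22, 15).
LHS: y^2 = 15^2 mod 53 = 13
RHS: x^3 + 20 x + 2 = 22^3 + 20*22 + 2 mod 53 = 13
LHS = RHS

Yes, on the curve


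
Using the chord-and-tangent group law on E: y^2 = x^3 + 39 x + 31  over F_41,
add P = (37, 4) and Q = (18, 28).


P != Q, so use the chord formula.
s = (y2 - y1) / (x2 - x1) = (24) / (22) mod 41 = 16
x3 = s^2 - x1 - x2 mod 41 = 16^2 - 37 - 18 = 37
y3 = s (x1 - x3) - y1 mod 41 = 16 * (37 - 37) - 4 = 37

P + Q = (37, 37)


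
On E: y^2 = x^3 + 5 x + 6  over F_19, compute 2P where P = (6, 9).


Doubling: s = (3 x1^2 + a) / (2 y1)
s = (3*6^2 + 5) / (2*9) mod 19 = 1
x3 = s^2 - 2 x1 mod 19 = 1^2 - 2*6 = 8
y3 = s (x1 - x3) - y1 mod 19 = 1 * (6 - 8) - 9 = 8

2P = (8, 8)


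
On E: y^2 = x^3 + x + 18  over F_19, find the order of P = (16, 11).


Compute successive multiples of P until we hit O:
  1P = (16, 11)
  2P = (15, 11)
  3P = (7, 8)
  4P = (13, 9)
  5P = (1, 18)
  6P = (11, 12)
  7P = (8, 14)
  8P = (18, 4)
  ... (continuing to 19P)
  19P = O

ord(P) = 19


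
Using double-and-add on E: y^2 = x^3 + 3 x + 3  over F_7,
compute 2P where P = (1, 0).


k = 2 = 10_2 (binary, LSB first: 01)
Double-and-add from P = (1, 0):
  bit 0 = 0: acc unchanged = O
  bit 1 = 1: acc = O + O = O

2P = O


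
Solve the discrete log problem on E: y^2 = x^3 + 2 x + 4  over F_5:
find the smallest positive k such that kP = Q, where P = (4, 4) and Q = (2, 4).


Enumerate multiples of P until we hit Q = (2, 4):
  1P = (4, 4)
  2P = (2, 1)
  3P = (0, 2)
  4P = (0, 3)
  5P = (2, 4)
Match found at i = 5.

k = 5


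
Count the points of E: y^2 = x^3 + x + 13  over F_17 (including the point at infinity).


For each x in F_17, count y with y^2 = x^3 + 1 x + 13 mod 17:
  x = 0: RHS = 13, y in [8, 9]  -> 2 point(s)
  x = 1: RHS = 15, y in [7, 10]  -> 2 point(s)
  x = 3: RHS = 9, y in [3, 14]  -> 2 point(s)
  x = 4: RHS = 13, y in [8, 9]  -> 2 point(s)
  x = 12: RHS = 2, y in [6, 11]  -> 2 point(s)
  x = 13: RHS = 13, y in [8, 9]  -> 2 point(s)
  x = 14: RHS = 0, y in [0]  -> 1 point(s)
Affine points: 13. Add the point at infinity: total = 14.

#E(F_17) = 14


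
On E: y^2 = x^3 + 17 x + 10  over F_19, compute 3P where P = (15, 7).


k = 3 = 11_2 (binary, LSB first: 11)
Double-and-add from P = (15, 7):
  bit 0 = 1: acc = O + (15, 7) = (15, 7)
  bit 1 = 1: acc = (15, 7) + (6, 9) = (14, 16)

3P = (14, 16)


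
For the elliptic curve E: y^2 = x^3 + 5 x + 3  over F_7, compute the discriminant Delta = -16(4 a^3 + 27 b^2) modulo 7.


4 a^3 + 27 b^2 = 4*5^3 + 27*3^2 = 500 + 243 = 743
Delta = -16 * (743) = -11888
Delta mod 7 = 5

Delta = 5 (mod 7)


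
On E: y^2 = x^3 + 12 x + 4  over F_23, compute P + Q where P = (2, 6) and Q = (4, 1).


P != Q, so use the chord formula.
s = (y2 - y1) / (x2 - x1) = (18) / (2) mod 23 = 9
x3 = s^2 - x1 - x2 mod 23 = 9^2 - 2 - 4 = 6
y3 = s (x1 - x3) - y1 mod 23 = 9 * (2 - 6) - 6 = 4

P + Q = (6, 4)


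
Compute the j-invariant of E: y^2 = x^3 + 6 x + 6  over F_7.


Delta = -16(4 a^3 + 27 b^2) mod 7 = 3
-1728 * (4 a)^3 = -1728 * (4*6)^3 mod 7 = 6
j = 6 * 3^(-1) mod 7 = 2

j = 2 (mod 7)


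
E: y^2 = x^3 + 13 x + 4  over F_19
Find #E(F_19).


For each x in F_19, count y with y^2 = x^3 + 13 x + 4 mod 19:
  x = 0: RHS = 4, y in [2, 17]  -> 2 point(s)
  x = 2: RHS = 0, y in [0]  -> 1 point(s)
  x = 4: RHS = 6, y in [5, 14]  -> 2 point(s)
  x = 5: RHS = 4, y in [2, 17]  -> 2 point(s)
  x = 7: RHS = 1, y in [1, 18]  -> 2 point(s)
  x = 12: RHS = 7, y in [8, 11]  -> 2 point(s)
  x = 14: RHS = 4, y in [2, 17]  -> 2 point(s)
  x = 18: RHS = 9, y in [3, 16]  -> 2 point(s)
Affine points: 15. Add the point at infinity: total = 16.

#E(F_19) = 16


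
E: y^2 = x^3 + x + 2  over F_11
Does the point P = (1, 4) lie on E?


Check whether y^2 = x^3 + 1 x + 2 (mod 11) for (x, y) = (1, 4).
LHS: y^2 = 4^2 mod 11 = 5
RHS: x^3 + 1 x + 2 = 1^3 + 1*1 + 2 mod 11 = 4
LHS != RHS

No, not on the curve


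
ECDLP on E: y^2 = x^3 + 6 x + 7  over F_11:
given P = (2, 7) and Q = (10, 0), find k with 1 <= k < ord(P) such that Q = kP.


Enumerate multiples of P until we hit Q = (10, 0):
  1P = (2, 7)
  2P = (10, 0)
Match found at i = 2.

k = 2


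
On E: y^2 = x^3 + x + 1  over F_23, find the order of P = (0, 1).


Compute successive multiples of P until we hit O:
  1P = (0, 1)
  2P = (6, 19)
  3P = (3, 13)
  4P = (13, 16)
  5P = (18, 3)
  6P = (7, 11)
  7P = (11, 3)
  8P = (5, 19)
  ... (continuing to 28P)
  28P = O

ord(P) = 28


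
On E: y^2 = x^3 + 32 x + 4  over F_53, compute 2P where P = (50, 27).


Doubling: s = (3 x1^2 + a) / (2 y1)
s = (3*50^2 + 32) / (2*27) mod 53 = 6
x3 = s^2 - 2 x1 mod 53 = 6^2 - 2*50 = 42
y3 = s (x1 - x3) - y1 mod 53 = 6 * (50 - 42) - 27 = 21

2P = (42, 21)


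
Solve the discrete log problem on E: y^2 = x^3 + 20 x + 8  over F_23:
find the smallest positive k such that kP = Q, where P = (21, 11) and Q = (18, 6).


Enumerate multiples of P until we hit Q = (18, 6):
  1P = (21, 11)
  2P = (16, 13)
  3P = (11, 8)
  4P = (18, 6)
Match found at i = 4.

k = 4


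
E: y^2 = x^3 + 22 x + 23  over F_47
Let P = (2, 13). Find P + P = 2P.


Doubling: s = (3 x1^2 + a) / (2 y1)
s = (3*2^2 + 22) / (2*13) mod 47 = 23
x3 = s^2 - 2 x1 mod 47 = 23^2 - 2*2 = 8
y3 = s (x1 - x3) - y1 mod 47 = 23 * (2 - 8) - 13 = 37

2P = (8, 37)


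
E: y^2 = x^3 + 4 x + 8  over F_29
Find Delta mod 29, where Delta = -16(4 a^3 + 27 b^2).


4 a^3 + 27 b^2 = 4*4^3 + 27*8^2 = 256 + 1728 = 1984
Delta = -16 * (1984) = -31744
Delta mod 29 = 11

Delta = 11 (mod 29)


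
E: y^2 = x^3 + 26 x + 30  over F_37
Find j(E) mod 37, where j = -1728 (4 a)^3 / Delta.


Delta = -16(4 a^3 + 27 b^2) mod 37 = 6
-1728 * (4 a)^3 = -1728 * (4*26)^3 mod 37 = 1
j = 1 * 6^(-1) mod 37 = 31

j = 31 (mod 37)


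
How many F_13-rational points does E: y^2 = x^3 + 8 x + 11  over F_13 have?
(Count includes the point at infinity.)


For each x in F_13, count y with y^2 = x^3 + 8 x + 11 mod 13:
  x = 2: RHS = 9, y in [3, 10]  -> 2 point(s)
  x = 3: RHS = 10, y in [6, 7]  -> 2 point(s)
  x = 4: RHS = 3, y in [4, 9]  -> 2 point(s)
  x = 10: RHS = 12, y in [5, 8]  -> 2 point(s)
  x = 11: RHS = 0, y in [0]  -> 1 point(s)
Affine points: 9. Add the point at infinity: total = 10.

#E(F_13) = 10


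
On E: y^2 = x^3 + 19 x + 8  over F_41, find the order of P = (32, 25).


Compute successive multiples of P until we hit O:
  1P = (32, 25)
  2P = (8, 4)
  3P = (37, 27)
  4P = (23, 36)
  5P = (29, 26)
  6P = (12, 23)
  7P = (13, 22)
  8P = (0, 34)
  ... (continuing to 25P)
  25P = O

ord(P) = 25


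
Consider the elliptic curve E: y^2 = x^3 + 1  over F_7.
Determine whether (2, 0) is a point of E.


Check whether y^2 = x^3 + 0 x + 1 (mod 7) for (x, y) = (2, 0).
LHS: y^2 = 0^2 mod 7 = 0
RHS: x^3 + 0 x + 1 = 2^3 + 0*2 + 1 mod 7 = 2
LHS != RHS

No, not on the curve


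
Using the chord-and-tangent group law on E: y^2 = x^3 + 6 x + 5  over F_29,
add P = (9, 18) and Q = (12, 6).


P != Q, so use the chord formula.
s = (y2 - y1) / (x2 - x1) = (17) / (3) mod 29 = 25
x3 = s^2 - x1 - x2 mod 29 = 25^2 - 9 - 12 = 24
y3 = s (x1 - x3) - y1 mod 29 = 25 * (9 - 24) - 18 = 13

P + Q = (24, 13)


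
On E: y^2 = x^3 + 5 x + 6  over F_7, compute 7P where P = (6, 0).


k = 7 = 111_2 (binary, LSB first: 111)
Double-and-add from P = (6, 0):
  bit 0 = 1: acc = O + (6, 0) = (6, 0)
  bit 1 = 1: acc = (6, 0) + O = (6, 0)
  bit 2 = 1: acc = (6, 0) + O = (6, 0)

7P = (6, 0)


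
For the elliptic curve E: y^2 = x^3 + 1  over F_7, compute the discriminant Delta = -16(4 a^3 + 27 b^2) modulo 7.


4 a^3 + 27 b^2 = 4*0^3 + 27*1^2 = 0 + 27 = 27
Delta = -16 * (27) = -432
Delta mod 7 = 2

Delta = 2 (mod 7)


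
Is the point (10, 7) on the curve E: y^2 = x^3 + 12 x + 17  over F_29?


Check whether y^2 = x^3 + 12 x + 17 (mod 29) for (x, y) = (10, 7).
LHS: y^2 = 7^2 mod 29 = 20
RHS: x^3 + 12 x + 17 = 10^3 + 12*10 + 17 mod 29 = 6
LHS != RHS

No, not on the curve


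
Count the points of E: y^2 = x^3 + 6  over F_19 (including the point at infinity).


For each x in F_19, count y with y^2 = x^3 + 0 x + 6 mod 19:
  x = 0: RHS = 6, y in [5, 14]  -> 2 point(s)
  x = 1: RHS = 7, y in [8, 11]  -> 2 point(s)
  x = 5: RHS = 17, y in [6, 13]  -> 2 point(s)
  x = 7: RHS = 7, y in [8, 11]  -> 2 point(s)
  x = 8: RHS = 5, y in [9, 10]  -> 2 point(s)
  x = 11: RHS = 7, y in [8, 11]  -> 2 point(s)
  x = 12: RHS = 5, y in [9, 10]  -> 2 point(s)
  x = 16: RHS = 17, y in [6, 13]  -> 2 point(s)
  x = 17: RHS = 17, y in [6, 13]  -> 2 point(s)
  x = 18: RHS = 5, y in [9, 10]  -> 2 point(s)
Affine points: 20. Add the point at infinity: total = 21.

#E(F_19) = 21


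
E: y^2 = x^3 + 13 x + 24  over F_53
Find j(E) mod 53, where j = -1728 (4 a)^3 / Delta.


Delta = -16(4 a^3 + 27 b^2) mod 53 = 4
-1728 * (4 a)^3 = -1728 * (4*13)^3 mod 53 = 32
j = 32 * 4^(-1) mod 53 = 8

j = 8 (mod 53)


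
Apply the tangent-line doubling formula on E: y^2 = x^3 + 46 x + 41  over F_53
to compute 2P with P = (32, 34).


Doubling: s = (3 x1^2 + a) / (2 y1)
s = (3*32^2 + 46) / (2*34) mod 53 = 10
x3 = s^2 - 2 x1 mod 53 = 10^2 - 2*32 = 36
y3 = s (x1 - x3) - y1 mod 53 = 10 * (32 - 36) - 34 = 32

2P = (36, 32)


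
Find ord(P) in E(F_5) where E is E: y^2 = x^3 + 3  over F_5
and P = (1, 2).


Compute successive multiples of P until we hit O:
  1P = (1, 2)
  2P = (2, 1)
  3P = (3, 0)
  4P = (2, 4)
  5P = (1, 3)
  6P = O

ord(P) = 6


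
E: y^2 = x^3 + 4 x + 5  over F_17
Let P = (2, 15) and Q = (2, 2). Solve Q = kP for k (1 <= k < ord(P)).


Enumerate multiples of P until we hit Q = (2, 2):
  1P = (2, 15)
  2P = (12, 8)
  3P = (4, 0)
  4P = (12, 9)
  5P = (2, 2)
Match found at i = 5.

k = 5


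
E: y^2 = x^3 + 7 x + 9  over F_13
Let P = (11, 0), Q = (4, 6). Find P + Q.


P != Q, so use the chord formula.
s = (y2 - y1) / (x2 - x1) = (6) / (6) mod 13 = 1
x3 = s^2 - x1 - x2 mod 13 = 1^2 - 11 - 4 = 12
y3 = s (x1 - x3) - y1 mod 13 = 1 * (11 - 12) - 0 = 12

P + Q = (12, 12)


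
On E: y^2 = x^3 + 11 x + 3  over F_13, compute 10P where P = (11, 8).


k = 10 = 1010_2 (binary, LSB first: 0101)
Double-and-add from P = (11, 8):
  bit 0 = 0: acc unchanged = O
  bit 1 = 1: acc = O + (5, 12) = (5, 12)
  bit 2 = 0: acc unchanged = (5, 12)
  bit 3 = 1: acc = (5, 12) + (0, 4) = (9, 5)

10P = (9, 5)


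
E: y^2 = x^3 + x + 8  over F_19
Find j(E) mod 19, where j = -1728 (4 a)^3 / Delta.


Delta = -16(4 a^3 + 27 b^2) mod 19 = 9
-1728 * (4 a)^3 = -1728 * (4*1)^3 mod 19 = 7
j = 7 * 9^(-1) mod 19 = 5

j = 5 (mod 19)


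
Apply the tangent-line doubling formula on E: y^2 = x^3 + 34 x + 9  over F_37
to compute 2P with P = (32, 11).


Doubling: s = (3 x1^2 + a) / (2 y1)
s = (3*32^2 + 34) / (2*11) mod 37 = 10
x3 = s^2 - 2 x1 mod 37 = 10^2 - 2*32 = 36
y3 = s (x1 - x3) - y1 mod 37 = 10 * (32 - 36) - 11 = 23

2P = (36, 23)


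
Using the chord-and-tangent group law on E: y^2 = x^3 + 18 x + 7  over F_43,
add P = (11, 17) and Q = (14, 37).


P != Q, so use the chord formula.
s = (y2 - y1) / (x2 - x1) = (20) / (3) mod 43 = 21
x3 = s^2 - x1 - x2 mod 43 = 21^2 - 11 - 14 = 29
y3 = s (x1 - x3) - y1 mod 43 = 21 * (11 - 29) - 17 = 35

P + Q = (29, 35)


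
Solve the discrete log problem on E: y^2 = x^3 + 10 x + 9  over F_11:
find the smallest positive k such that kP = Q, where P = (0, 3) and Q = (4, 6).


Enumerate multiples of P until we hit Q = (4, 6):
  1P = (0, 3)
  2P = (4, 5)
  3P = (10, 3)
  4P = (1, 8)
  5P = (2, 9)
  6P = (7, 9)
  7P = (9, 5)
  8P = (3, 0)
  9P = (9, 6)
  10P = (7, 2)
  11P = (2, 2)
  12P = (1, 3)
  13P = (10, 8)
  14P = (4, 6)
Match found at i = 14.

k = 14


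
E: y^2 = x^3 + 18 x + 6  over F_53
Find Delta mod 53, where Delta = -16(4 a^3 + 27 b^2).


4 a^3 + 27 b^2 = 4*18^3 + 27*6^2 = 23328 + 972 = 24300
Delta = -16 * (24300) = -388800
Delta mod 53 = 8

Delta = 8 (mod 53)


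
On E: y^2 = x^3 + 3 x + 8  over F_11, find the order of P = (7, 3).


Compute successive multiples of P until we hit O:
  1P = (7, 3)
  2P = (6, 0)
  3P = (7, 8)
  4P = O

ord(P) = 4


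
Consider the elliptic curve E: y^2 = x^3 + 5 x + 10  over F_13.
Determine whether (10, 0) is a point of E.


Check whether y^2 = x^3 + 5 x + 10 (mod 13) for (x, y) = (10, 0).
LHS: y^2 = 0^2 mod 13 = 0
RHS: x^3 + 5 x + 10 = 10^3 + 5*10 + 10 mod 13 = 7
LHS != RHS

No, not on the curve


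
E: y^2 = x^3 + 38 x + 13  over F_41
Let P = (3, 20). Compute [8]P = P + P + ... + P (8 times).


k = 8 = 1000_2 (binary, LSB first: 0001)
Double-and-add from P = (3, 20):
  bit 0 = 0: acc unchanged = O
  bit 1 = 0: acc unchanged = O
  bit 2 = 0: acc unchanged = O
  bit 3 = 1: acc = O + (37, 24) = (37, 24)

8P = (37, 24)


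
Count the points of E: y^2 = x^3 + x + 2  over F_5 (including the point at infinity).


For each x in F_5, count y with y^2 = x^3 + 1 x + 2 mod 5:
  x = 1: RHS = 4, y in [2, 3]  -> 2 point(s)
  x = 4: RHS = 0, y in [0]  -> 1 point(s)
Affine points: 3. Add the point at infinity: total = 4.

#E(F_5) = 4


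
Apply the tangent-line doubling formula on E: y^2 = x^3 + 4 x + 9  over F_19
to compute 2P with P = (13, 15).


Doubling: s = (3 x1^2 + a) / (2 y1)
s = (3*13^2 + 4) / (2*15) mod 19 = 5
x3 = s^2 - 2 x1 mod 19 = 5^2 - 2*13 = 18
y3 = s (x1 - x3) - y1 mod 19 = 5 * (13 - 18) - 15 = 17

2P = (18, 17)


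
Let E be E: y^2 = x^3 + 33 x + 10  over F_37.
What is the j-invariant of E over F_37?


Delta = -16(4 a^3 + 27 b^2) mod 37 = 5
-1728 * (4 a)^3 = -1728 * (4*33)^3 mod 37 = 10
j = 10 * 5^(-1) mod 37 = 2

j = 2 (mod 37)


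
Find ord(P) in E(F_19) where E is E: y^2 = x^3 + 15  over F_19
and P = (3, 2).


Compute successive multiples of P until we hit O:
  1P = (3, 2)
  2P = (17, 8)
  3P = (5, 8)
  4P = (1, 4)
  5P = (16, 11)
  6P = (7, 4)
  7P = (14, 2)
  8P = (2, 17)
  ... (continuing to 19P)
  19P = O

ord(P) = 19


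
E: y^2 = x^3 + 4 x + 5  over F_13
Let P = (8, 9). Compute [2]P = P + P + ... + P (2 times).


k = 2 = 10_2 (binary, LSB first: 01)
Double-and-add from P = (8, 9):
  bit 0 = 0: acc unchanged = O
  bit 1 = 1: acc = O + (9, 9) = (9, 9)

2P = (9, 9)


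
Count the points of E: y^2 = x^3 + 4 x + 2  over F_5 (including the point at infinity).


For each x in F_5, count y with y^2 = x^3 + 4 x + 2 mod 5:
  x = 3: RHS = 1, y in [1, 4]  -> 2 point(s)
Affine points: 2. Add the point at infinity: total = 3.

#E(F_5) = 3


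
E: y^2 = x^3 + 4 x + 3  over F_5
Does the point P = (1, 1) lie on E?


Check whether y^2 = x^3 + 4 x + 3 (mod 5) for (x, y) = (1, 1).
LHS: y^2 = 1^2 mod 5 = 1
RHS: x^3 + 4 x + 3 = 1^3 + 4*1 + 3 mod 5 = 3
LHS != RHS

No, not on the curve
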